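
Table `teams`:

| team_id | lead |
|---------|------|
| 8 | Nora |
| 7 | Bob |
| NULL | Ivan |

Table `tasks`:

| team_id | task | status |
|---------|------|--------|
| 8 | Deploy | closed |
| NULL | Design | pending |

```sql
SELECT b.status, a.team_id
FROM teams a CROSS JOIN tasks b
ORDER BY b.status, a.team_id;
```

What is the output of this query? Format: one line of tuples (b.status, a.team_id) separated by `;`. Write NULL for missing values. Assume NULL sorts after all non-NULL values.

CROSS JOIN pairs every row of `teams` with every row of `tasks`: 3 × 2 = 6 rows.
After projecting and ordering:
b.status | a.team_id
closed | 7
closed | 8
closed | NULL
pending | 7
pending | 8
pending | NULL

(closed, 7); (closed, 8); (closed, NULL); (pending, 7); (pending, 8); (pending, NULL)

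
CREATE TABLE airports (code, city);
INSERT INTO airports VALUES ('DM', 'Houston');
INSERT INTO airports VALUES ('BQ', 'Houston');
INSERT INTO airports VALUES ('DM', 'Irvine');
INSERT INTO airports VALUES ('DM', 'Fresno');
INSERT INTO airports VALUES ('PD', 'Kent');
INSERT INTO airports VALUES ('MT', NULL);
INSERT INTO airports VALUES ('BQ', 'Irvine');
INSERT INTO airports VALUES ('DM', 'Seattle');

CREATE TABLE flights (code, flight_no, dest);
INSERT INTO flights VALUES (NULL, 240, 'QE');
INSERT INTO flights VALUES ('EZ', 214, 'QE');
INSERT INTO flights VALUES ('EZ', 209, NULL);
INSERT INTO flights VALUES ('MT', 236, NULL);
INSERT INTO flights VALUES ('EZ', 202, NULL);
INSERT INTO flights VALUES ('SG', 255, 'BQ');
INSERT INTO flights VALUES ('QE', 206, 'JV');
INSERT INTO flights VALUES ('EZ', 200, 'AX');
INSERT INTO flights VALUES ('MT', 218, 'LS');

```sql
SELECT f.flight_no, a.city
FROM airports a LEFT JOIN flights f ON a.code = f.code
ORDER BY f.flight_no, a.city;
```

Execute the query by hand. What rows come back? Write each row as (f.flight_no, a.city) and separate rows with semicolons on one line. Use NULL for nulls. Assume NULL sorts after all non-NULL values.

(218, NULL); (236, NULL); (NULL, Fresno); (NULL, Houston); (NULL, Houston); (NULL, Irvine); (NULL, Irvine); (NULL, Kent); (NULL, Seattle)

LEFT JOIN keeps every row from `airports`; unmatched rows get NULL for `flights`'s columns.
Matching on a.code = f.code. A NULL in a compared column never satisfies the condition.
Matched pairs: 2; unmatched a rows kept: 7.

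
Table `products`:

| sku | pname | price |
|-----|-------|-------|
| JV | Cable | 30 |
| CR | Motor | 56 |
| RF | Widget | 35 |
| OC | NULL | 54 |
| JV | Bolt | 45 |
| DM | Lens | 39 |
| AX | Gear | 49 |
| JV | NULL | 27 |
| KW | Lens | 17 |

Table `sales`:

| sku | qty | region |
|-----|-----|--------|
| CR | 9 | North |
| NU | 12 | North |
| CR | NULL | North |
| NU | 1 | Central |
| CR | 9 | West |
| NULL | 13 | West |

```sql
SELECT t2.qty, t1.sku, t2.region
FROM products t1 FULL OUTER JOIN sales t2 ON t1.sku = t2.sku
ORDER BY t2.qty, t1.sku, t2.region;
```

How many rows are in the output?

14

FULL OUTER JOIN keeps every row from both sides; unmatched rows get NULL for the other side's columns.
Matching on t1.sku = t2.sku. A NULL in a compared column never satisfies the condition.
- t1 row (sku=JV): no match → kept, t2 columns NULL.
- t1 row (sku=CR): matches 3 t2 row(s) → 3 output row(s).
- t1 row (sku=RF): no match → kept, t2 columns NULL.
- t1 row (sku=OC): no match → kept, t2 columns NULL.
- t1 row (sku=JV): no match → kept, t2 columns NULL.
- t1 row (sku=DM): no match → kept, t2 columns NULL.
- t1 row (sku=AX): no match → kept, t2 columns NULL.
- t1 row (sku=JV): no match → kept, t2 columns NULL.
- t1 row (sku=KW): no match → kept, t2 columns NULL.
- plus 3 unmatched t2 row(s), each kept with NULL t1 columns.
Total: 3 matched + 11 padded = 14 rows.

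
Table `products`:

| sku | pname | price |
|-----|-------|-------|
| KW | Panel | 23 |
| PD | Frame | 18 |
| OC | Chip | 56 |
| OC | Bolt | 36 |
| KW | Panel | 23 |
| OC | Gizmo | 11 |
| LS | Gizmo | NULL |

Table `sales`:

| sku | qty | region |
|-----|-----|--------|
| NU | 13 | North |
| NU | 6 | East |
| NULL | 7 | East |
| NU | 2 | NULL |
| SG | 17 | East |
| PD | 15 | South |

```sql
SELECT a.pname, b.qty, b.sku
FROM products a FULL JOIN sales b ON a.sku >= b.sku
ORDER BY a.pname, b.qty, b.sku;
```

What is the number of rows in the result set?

18

FULL OUTER JOIN keeps every row from both sides; unmatched rows get NULL for the other side's columns.
Matching on a.sku >= b.sku. A NULL in a compared column never satisfies the condition.
- a row (sku=KW): no match → kept, b columns NULL.
- a row (sku=PD): matches 4 b row(s) → 4 output row(s).
- a row (sku=OC): matches 3 b row(s) → 3 output row(s).
- a row (sku=OC): matches 3 b row(s) → 3 output row(s).
- a row (sku=KW): no match → kept, b columns NULL.
- a row (sku=OC): matches 3 b row(s) → 3 output row(s).
- a row (sku=LS): no match → kept, b columns NULL.
- 2 row(s) from b found no a partner → padded with NULL.
Total: 13 matched + 5 padded = 18 rows.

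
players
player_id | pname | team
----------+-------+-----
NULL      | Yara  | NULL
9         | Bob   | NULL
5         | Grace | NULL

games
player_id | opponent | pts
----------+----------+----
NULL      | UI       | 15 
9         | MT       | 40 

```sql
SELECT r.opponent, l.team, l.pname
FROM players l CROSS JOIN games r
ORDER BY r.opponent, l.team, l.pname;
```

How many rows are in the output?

CROSS JOIN pairs every row of `players` with every row of `games`: 3 × 2 = 6 rows.

6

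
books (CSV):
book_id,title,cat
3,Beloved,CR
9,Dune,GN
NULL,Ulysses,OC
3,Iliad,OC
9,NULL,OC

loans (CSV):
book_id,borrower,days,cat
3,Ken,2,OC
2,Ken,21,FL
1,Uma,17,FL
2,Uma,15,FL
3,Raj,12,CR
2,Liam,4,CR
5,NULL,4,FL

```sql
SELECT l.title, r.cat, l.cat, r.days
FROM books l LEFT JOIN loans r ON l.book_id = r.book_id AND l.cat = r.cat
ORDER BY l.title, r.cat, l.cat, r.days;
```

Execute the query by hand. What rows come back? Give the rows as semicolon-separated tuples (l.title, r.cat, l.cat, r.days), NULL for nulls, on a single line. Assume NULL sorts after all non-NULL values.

(Beloved, CR, CR, 12); (Dune, NULL, GN, NULL); (Iliad, OC, OC, 2); (Ulysses, NULL, OC, NULL); (NULL, NULL, OC, NULL)

LEFT JOIN keeps every row from `books`; unmatched rows get NULL for `loans`'s columns.
Matching on l.book_id = r.book_id AND l.cat = r.cat. A NULL in a compared column never satisfies the condition.
- l row (book_id=3, cat=CR): matches 1 r row(s) → 1 output row(s).
- l row (book_id=9, cat=GN): no match → kept, r columns NULL.
- l row (book_id=NULL, cat=OC): no match → kept, r columns NULL.
- l row (book_id=3, cat=OC): matches 1 r row(s) → 1 output row(s).
- l row (book_id=9, cat=OC): no match → kept, r columns NULL.
After projecting and ordering:
l.title | r.cat | l.cat | r.days
Beloved | CR | CR | 12
Dune | NULL | GN | NULL
Iliad | OC | OC | 2
Ulysses | NULL | OC | NULL
NULL | NULL | OC | NULL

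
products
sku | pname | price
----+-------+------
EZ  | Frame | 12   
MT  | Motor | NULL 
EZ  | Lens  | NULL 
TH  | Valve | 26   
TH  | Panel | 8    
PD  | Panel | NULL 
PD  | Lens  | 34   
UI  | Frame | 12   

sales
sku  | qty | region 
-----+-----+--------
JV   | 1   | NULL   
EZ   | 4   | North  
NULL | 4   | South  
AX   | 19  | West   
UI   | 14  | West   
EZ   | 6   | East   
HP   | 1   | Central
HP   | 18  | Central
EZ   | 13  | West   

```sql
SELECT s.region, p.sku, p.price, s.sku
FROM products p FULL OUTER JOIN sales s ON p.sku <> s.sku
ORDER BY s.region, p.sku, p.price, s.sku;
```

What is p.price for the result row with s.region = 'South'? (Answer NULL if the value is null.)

NULL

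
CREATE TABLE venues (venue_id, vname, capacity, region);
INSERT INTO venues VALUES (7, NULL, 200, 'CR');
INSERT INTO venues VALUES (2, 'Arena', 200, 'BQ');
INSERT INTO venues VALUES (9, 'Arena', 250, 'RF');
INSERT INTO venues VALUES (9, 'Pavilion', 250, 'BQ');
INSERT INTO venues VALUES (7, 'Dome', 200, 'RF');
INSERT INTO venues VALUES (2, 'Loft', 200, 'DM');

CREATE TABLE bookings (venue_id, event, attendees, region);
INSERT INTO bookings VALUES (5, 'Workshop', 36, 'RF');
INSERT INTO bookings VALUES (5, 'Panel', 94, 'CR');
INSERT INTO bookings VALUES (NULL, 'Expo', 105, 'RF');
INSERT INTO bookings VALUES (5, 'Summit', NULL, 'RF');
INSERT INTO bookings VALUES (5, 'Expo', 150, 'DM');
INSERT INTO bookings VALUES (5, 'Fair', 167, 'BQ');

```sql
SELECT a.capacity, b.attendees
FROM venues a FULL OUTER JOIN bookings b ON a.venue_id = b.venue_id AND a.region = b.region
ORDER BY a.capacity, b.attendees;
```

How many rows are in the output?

12

FULL OUTER JOIN keeps every row from both sides; unmatched rows get NULL for the other side's columns.
Matching on a.venue_id = b.venue_id AND a.region = b.region. A NULL in a compared column never satisfies the condition.
- a (venue_id=7, region=CR) has no partner → padded with NULL.
- a (venue_id=2, region=BQ) has no partner → padded with NULL.
- a (venue_id=9, region=RF) has no partner → padded with NULL.
- a (venue_id=9, region=BQ) has no partner → padded with NULL.
- a (venue_id=7, region=RF) has no partner → padded with NULL.
- a (venue_id=2, region=DM) has no partner → padded with NULL.
- plus 6 unmatched b row(s), each kept with NULL a columns.
Total: 0 matched + 12 padded = 12 rows.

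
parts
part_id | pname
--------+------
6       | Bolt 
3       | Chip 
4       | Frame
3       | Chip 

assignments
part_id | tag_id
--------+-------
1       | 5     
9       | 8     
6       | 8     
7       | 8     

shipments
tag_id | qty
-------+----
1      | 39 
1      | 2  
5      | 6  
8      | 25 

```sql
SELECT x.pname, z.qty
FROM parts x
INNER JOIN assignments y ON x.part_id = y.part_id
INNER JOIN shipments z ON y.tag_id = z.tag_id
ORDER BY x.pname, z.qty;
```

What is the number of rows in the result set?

1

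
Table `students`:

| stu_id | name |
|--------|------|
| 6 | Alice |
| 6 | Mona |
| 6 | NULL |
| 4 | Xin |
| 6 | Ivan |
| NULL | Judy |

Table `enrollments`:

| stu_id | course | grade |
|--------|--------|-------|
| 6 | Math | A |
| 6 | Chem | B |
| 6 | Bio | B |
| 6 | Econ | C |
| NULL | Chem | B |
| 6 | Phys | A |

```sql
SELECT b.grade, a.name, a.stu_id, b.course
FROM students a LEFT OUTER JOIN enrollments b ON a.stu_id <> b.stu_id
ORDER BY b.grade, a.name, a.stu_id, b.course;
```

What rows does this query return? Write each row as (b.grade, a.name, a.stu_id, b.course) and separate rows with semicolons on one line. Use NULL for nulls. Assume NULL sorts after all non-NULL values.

(A, Xin, 4, Math); (A, Xin, 4, Phys); (B, Xin, 4, Bio); (B, Xin, 4, Chem); (C, Xin, 4, Econ); (NULL, Alice, 6, NULL); (NULL, Ivan, 6, NULL); (NULL, Judy, NULL, NULL); (NULL, Mona, 6, NULL); (NULL, NULL, 6, NULL)

LEFT JOIN keeps every row from `students`; unmatched rows get NULL for `enrollments`'s columns.
Matching on a.stu_id <> b.stu_id. A NULL in a compared column never satisfies the condition.
- a row (stu_id=6): no match → kept, b columns NULL.
- a row (stu_id=6): no match → kept, b columns NULL.
- a row (stu_id=6): no match → kept, b columns NULL.
- a row (stu_id=4): matches 5 b row(s) → 5 output row(s).
- a row (stu_id=6): no match → kept, b columns NULL.
- a row (stu_id=NULL): no match → kept, b columns NULL.
After projecting and ordering:
b.grade | a.name | a.stu_id | b.course
A | Xin | 4 | Math
A | Xin | 4 | Phys
B | Xin | 4 | Bio
B | Xin | 4 | Chem
C | Xin | 4 | Econ
NULL | Alice | 6 | NULL
NULL | Ivan | 6 | NULL
NULL | Judy | NULL | NULL
NULL | Mona | 6 | NULL
NULL | NULL | 6 | NULL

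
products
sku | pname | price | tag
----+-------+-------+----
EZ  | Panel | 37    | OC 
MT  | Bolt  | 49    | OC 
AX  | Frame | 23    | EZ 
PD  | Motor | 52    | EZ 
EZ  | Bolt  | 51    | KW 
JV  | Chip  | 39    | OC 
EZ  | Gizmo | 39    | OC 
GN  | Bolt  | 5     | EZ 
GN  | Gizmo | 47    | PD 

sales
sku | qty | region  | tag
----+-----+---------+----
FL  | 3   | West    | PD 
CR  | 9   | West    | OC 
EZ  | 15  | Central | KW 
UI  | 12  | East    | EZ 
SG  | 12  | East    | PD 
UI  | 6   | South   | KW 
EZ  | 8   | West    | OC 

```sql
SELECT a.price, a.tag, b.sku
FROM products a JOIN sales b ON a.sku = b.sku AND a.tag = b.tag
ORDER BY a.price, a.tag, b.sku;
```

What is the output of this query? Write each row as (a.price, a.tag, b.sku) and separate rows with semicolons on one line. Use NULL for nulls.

(37, OC, EZ); (39, OC, EZ); (51, KW, EZ)

INNER JOIN keeps only pairs where the ON condition holds.
Matching on a.sku = b.sku AND a.tag = b.tag.
- a row (sku=EZ, tag=OC): matches 1 b row(s) → 1 output row(s).
- a row (sku=MT, tag=OC): no match → dropped.
- a row (sku=AX, tag=EZ): no match → dropped.
- a row (sku=PD, tag=EZ): no match → dropped.
- a row (sku=EZ, tag=KW): matches 1 b row(s) → 1 output row(s).
- a row (sku=JV, tag=OC): no match → dropped.
- a row (sku=EZ, tag=OC): matches 1 b row(s) → 1 output row(s).
- a row (sku=GN, tag=EZ): no match → dropped.
- a row (sku=GN, tag=PD): no match → dropped.
After projecting and ordering:
a.price | a.tag | b.sku
37 | OC | EZ
39 | OC | EZ
51 | KW | EZ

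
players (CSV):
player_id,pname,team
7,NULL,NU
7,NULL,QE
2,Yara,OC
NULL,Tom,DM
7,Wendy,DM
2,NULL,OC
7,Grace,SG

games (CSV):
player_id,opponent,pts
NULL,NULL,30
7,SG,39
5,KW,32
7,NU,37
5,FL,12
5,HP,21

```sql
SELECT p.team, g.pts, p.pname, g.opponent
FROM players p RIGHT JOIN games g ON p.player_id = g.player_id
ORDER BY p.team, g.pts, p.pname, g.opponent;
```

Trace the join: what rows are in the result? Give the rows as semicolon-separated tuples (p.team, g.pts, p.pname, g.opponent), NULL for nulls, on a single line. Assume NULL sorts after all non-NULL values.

RIGHT JOIN keeps every row from `games`; unmatched rows get NULL for `players`'s columns.
Matching on p.player_id = g.player_id. A NULL in a compared column never satisfies the condition.
- p (player_id=7) pairs with 2 row(s) of g.
- p (player_id=7) pairs with 2 row(s) of g.
- p (player_id=2) has no partner in g.
- p (player_id=NULL) has no partner in g.
- p (player_id=7) pairs with 2 row(s) of g.
- p (player_id=2) has no partner in g.
- p (player_id=7) pairs with 2 row(s) of g.
- 4 g row(s) had no p match → kept, p columns NULL.

(DM, 37, Wendy, NU); (DM, 39, Wendy, SG); (NU, 37, NULL, NU); (NU, 39, NULL, SG); (QE, 37, NULL, NU); (QE, 39, NULL, SG); (SG, 37, Grace, NU); (SG, 39, Grace, SG); (NULL, 12, NULL, FL); (NULL, 21, NULL, HP); (NULL, 30, NULL, NULL); (NULL, 32, NULL, KW)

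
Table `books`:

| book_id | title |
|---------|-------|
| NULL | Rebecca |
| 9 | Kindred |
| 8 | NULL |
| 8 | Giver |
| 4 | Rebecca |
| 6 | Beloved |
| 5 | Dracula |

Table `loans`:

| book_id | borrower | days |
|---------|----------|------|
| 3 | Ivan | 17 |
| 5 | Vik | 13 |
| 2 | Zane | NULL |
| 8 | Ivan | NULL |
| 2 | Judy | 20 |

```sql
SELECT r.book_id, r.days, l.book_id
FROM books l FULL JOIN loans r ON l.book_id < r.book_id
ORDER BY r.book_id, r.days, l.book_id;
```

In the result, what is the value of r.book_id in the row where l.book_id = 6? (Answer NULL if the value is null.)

8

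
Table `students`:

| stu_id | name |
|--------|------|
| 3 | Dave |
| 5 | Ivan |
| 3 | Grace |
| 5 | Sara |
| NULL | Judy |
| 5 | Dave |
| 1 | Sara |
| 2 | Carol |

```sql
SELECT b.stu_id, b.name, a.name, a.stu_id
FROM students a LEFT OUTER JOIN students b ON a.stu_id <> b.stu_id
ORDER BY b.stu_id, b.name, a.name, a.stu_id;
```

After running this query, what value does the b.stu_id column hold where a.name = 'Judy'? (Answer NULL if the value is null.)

LEFT JOIN keeps every row from `students a`; unmatched rows get NULL for `students b`'s columns.
Matching on a.stu_id <> b.stu_id. A NULL in a compared column never satisfies the condition.
Matched pairs: 34; unmatched a rows kept: 1.

NULL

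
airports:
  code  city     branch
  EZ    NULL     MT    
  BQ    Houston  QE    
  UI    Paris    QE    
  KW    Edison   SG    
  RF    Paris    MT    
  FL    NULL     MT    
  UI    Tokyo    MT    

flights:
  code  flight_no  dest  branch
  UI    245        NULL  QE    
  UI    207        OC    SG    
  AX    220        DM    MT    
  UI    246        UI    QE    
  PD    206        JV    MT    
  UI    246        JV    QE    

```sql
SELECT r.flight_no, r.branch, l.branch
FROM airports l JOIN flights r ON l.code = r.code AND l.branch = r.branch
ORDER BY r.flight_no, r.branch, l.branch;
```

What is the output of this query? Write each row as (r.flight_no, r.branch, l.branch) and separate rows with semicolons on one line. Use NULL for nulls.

(245, QE, QE); (246, QE, QE); (246, QE, QE)

INNER JOIN keeps only pairs where the ON condition holds.
Matching on l.code = r.code AND l.branch = r.branch.
- l[0] code=EZ, branch=MT → no match; dropped.
- l[1] code=BQ, branch=QE → no match; dropped.
- l[2] code=UI, branch=QE → 3 match(es) in r → 3 row(s).
- l[3] code=KW, branch=SG → no match; dropped.
- l[4] code=RF, branch=MT → no match; dropped.
- l[5] code=FL, branch=MT → no match; dropped.
- l[6] code=UI, branch=MT → no match; dropped.
After projecting and ordering:
r.flight_no | r.branch | l.branch
245 | QE | QE
246 | QE | QE
246 | QE | QE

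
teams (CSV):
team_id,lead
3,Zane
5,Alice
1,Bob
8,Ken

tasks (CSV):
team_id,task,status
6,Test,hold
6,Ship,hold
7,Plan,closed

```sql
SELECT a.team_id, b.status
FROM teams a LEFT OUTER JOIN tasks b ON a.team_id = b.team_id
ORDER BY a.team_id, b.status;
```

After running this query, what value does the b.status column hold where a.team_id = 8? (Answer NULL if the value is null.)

LEFT JOIN keeps every row from `teams`; unmatched rows get NULL for `tasks`'s columns.
Matching on a.team_id = b.team_id.
- a[0] team_id=3 → no match; kept with NULLs on the b side.
- a[1] team_id=5 → no match; kept with NULLs on the b side.
- a[2] team_id=1 → no match; kept with NULLs on the b side.
- a[3] team_id=8 → no match; kept with NULLs on the b side.

NULL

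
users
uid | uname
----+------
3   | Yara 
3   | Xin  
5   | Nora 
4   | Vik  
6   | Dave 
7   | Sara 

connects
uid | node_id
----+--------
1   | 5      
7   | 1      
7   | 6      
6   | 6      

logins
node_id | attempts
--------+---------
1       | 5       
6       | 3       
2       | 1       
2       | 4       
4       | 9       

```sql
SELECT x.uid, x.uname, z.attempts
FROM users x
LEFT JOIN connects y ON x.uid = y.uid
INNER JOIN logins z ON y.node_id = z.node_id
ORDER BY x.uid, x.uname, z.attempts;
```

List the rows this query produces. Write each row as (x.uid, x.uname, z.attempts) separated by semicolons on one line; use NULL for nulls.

Step 1 — x LEFT JOIN y on uid → 7 row(s).
Then INNER JOIN `logins z` on node_id: keep only rows whose y.node_id appears in z.

(6, Dave, 3); (7, Sara, 3); (7, Sara, 5)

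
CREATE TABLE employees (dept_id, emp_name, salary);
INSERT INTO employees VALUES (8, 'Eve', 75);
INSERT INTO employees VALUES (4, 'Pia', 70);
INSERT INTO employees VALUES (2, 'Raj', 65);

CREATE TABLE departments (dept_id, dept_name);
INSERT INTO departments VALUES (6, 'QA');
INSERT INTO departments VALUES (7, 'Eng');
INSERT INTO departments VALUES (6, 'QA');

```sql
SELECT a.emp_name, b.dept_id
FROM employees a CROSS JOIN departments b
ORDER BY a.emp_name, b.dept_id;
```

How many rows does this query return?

9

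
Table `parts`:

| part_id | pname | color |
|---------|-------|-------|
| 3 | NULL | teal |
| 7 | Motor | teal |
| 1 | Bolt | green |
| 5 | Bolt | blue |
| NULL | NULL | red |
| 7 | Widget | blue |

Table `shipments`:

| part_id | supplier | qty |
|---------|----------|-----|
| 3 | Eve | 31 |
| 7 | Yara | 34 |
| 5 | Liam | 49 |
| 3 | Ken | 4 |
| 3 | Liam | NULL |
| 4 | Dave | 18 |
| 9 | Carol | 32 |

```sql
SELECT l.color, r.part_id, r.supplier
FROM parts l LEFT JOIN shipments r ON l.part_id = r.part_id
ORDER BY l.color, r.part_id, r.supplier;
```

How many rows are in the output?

LEFT JOIN keeps every row from `parts`; unmatched rows get NULL for `shipments`'s columns.
Matching on l.part_id = r.part_id. A NULL in a compared column never satisfies the condition.
- l row (part_id=3): matches 3 r row(s) → 3 output row(s).
- l row (part_id=7): matches 1 r row(s) → 1 output row(s).
- l row (part_id=1): no match → kept, r columns NULL.
- l row (part_id=5): matches 1 r row(s) → 1 output row(s).
- l row (part_id=NULL): no match → kept, r columns NULL.
- l row (part_id=7): matches 1 r row(s) → 1 output row(s).
Total: 6 matched + 2 padded = 8 rows.

8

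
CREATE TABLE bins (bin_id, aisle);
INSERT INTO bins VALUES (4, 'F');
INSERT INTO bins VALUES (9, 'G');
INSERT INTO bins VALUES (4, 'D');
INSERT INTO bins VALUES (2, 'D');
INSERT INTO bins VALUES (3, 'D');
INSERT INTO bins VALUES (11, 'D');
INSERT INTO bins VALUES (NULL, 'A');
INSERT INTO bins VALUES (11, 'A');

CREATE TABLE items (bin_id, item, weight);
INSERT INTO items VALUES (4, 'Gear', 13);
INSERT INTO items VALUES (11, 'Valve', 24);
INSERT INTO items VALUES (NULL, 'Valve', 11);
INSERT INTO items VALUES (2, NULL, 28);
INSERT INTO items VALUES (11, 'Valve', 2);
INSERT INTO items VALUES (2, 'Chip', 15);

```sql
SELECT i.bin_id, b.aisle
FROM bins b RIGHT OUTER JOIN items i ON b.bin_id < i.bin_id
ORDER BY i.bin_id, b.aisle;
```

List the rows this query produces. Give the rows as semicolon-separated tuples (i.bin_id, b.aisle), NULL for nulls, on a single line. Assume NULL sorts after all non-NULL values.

(2, NULL); (2, NULL); (4, D); (4, D); (11, D); (11, D); (11, D); (11, D); (11, D); (11, D); (11, F); (11, F); (11, G); (11, G); (NULL, NULL)

RIGHT JOIN keeps every row from `items`; unmatched rows get NULL for `bins`'s columns.
Matching on b.bin_id < i.bin_id. A NULL in a compared column never satisfies the condition.
- b row (bin_id=4): matches 2 i row(s) → 2 output row(s).
- b row (bin_id=9): matches 2 i row(s) → 2 output row(s).
- b row (bin_id=4): matches 2 i row(s) → 2 output row(s).
- b row (bin_id=2): matches 3 i row(s) → 3 output row(s).
- b row (bin_id=3): matches 3 i row(s) → 3 output row(s).
- b row (bin_id=11): no match.
- b row (bin_id=NULL): no match.
- b row (bin_id=11): no match.
- 3 i row(s) had no b match → kept, b columns NULL.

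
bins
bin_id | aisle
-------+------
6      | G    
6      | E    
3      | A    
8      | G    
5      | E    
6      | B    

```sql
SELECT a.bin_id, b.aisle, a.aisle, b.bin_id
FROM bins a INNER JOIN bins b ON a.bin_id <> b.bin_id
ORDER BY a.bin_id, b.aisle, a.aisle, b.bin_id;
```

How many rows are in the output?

INNER JOIN keeps only pairs where the ON condition holds.
Matching on a.bin_id <> b.bin_id.
- a (bin_id=6) pairs with 3 row(s) of b.
- a (bin_id=6) pairs with 3 row(s) of b.
- a (bin_id=3) pairs with 5 row(s) of b.
- a (bin_id=8) pairs with 5 row(s) of b.
- a (bin_id=5) pairs with 5 row(s) of b.
- a (bin_id=6) pairs with 3 row(s) of b.
Total: 24 rows.

24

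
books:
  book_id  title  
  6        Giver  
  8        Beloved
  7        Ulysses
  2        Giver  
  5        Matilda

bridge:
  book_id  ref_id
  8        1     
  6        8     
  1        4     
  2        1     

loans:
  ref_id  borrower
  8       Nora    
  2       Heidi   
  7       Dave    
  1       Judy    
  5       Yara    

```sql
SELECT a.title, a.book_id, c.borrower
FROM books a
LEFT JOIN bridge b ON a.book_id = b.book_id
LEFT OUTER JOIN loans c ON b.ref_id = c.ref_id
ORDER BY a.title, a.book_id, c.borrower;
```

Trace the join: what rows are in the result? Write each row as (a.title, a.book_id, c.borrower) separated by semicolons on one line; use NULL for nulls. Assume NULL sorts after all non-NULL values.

Joins associate left-to-right: books LEFT JOIN bridge on book_id gives 5 intermediate row(s).
Then LEFT JOIN `loans c` on ref_id: each of those 5 rows is kept; rows whose b.ref_id has no match in c get NULL for c's columns.

(Beloved, 8, Judy); (Giver, 2, Judy); (Giver, 6, Nora); (Matilda, 5, NULL); (Ulysses, 7, NULL)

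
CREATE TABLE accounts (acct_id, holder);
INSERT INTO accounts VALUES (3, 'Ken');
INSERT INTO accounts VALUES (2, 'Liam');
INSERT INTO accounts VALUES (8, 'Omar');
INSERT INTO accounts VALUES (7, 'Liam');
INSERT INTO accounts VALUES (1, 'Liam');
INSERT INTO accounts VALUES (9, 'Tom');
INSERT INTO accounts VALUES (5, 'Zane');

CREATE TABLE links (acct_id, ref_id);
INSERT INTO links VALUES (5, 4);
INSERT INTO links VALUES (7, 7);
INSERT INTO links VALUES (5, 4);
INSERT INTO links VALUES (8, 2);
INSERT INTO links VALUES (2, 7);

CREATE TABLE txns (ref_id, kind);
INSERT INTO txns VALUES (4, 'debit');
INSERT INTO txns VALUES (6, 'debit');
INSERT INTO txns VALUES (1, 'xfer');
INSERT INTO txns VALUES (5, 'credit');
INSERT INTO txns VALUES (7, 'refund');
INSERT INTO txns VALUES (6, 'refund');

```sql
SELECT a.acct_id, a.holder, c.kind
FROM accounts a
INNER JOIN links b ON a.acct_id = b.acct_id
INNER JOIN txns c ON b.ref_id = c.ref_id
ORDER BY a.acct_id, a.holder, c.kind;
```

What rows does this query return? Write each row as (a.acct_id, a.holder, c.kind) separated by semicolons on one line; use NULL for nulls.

Evaluate left to right. First `accounts a INNER JOIN links b` on acct_id: 5 row(s).
Then INNER JOIN `txns c` on ref_id: keep only rows whose b.ref_id appears in c.

(2, Liam, refund); (5, Zane, debit); (5, Zane, debit); (7, Liam, refund)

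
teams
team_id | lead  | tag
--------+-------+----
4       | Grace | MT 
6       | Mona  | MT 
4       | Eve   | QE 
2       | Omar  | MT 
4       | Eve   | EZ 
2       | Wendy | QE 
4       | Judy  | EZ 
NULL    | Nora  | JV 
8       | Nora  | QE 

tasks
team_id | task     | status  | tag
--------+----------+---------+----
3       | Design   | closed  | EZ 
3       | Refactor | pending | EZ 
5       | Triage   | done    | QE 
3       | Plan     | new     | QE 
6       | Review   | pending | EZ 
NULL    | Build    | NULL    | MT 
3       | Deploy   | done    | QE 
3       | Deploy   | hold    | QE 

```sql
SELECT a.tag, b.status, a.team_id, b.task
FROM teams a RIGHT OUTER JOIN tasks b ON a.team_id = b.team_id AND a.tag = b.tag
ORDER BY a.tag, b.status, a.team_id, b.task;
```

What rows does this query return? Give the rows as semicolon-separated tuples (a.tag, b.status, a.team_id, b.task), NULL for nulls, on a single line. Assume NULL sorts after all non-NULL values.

RIGHT JOIN keeps every row from `tasks`; unmatched rows get NULL for `teams`'s columns.
Matching on a.team_id = b.team_id AND a.tag = b.tag. A NULL in a compared column never satisfies the condition.
Matched pairs: 0; unmatched b rows kept: 8.

(NULL, closed, NULL, Design); (NULL, done, NULL, Deploy); (NULL, done, NULL, Triage); (NULL, hold, NULL, Deploy); (NULL, new, NULL, Plan); (NULL, pending, NULL, Refactor); (NULL, pending, NULL, Review); (NULL, NULL, NULL, Build)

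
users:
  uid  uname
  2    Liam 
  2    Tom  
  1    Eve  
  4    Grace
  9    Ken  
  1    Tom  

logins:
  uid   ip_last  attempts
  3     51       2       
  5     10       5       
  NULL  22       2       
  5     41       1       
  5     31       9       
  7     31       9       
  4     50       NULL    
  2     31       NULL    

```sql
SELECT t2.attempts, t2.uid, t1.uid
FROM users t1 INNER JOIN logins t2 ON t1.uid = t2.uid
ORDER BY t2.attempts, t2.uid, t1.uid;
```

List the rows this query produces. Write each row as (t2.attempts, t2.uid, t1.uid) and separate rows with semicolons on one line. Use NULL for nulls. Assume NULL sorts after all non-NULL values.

(NULL, 2, 2); (NULL, 2, 2); (NULL, 4, 4)

INNER JOIN keeps only pairs where the ON condition holds.
Matching on t1.uid = t2.uid. A NULL in a compared column never satisfies the condition.
- t1 (uid=2) pairs with 1 row(s) of t2.
- t1 (uid=2) pairs with 1 row(s) of t2.
- t1 (uid=1) has no partner → excluded.
- t1 (uid=4) pairs with 1 row(s) of t2.
- t1 (uid=9) has no partner → excluded.
- t1 (uid=1) has no partner → excluded.
After projecting and ordering:
t2.attempts | t2.uid | t1.uid
NULL | 2 | 2
NULL | 2 | 2
NULL | 4 | 4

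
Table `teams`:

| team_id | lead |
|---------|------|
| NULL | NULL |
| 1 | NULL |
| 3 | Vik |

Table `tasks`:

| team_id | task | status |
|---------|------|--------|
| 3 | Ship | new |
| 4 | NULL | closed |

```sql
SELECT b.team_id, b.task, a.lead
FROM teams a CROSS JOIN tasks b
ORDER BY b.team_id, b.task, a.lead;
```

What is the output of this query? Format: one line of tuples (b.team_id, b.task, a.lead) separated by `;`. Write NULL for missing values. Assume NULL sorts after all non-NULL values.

CROSS JOIN pairs every row of `teams` with every row of `tasks`: 3 × 2 = 6 rows.

(3, Ship, Vik); (3, Ship, NULL); (3, Ship, NULL); (4, NULL, Vik); (4, NULL, NULL); (4, NULL, NULL)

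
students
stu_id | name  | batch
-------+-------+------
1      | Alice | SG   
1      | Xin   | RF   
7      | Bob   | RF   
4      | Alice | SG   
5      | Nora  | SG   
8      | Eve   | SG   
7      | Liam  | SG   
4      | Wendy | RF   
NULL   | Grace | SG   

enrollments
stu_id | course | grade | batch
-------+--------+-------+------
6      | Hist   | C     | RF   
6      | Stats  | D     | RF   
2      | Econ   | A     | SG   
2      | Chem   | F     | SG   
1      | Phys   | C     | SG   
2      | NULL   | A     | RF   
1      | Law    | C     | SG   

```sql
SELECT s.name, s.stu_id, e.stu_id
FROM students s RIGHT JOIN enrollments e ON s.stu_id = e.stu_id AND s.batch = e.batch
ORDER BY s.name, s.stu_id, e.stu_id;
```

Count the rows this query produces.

7

RIGHT JOIN keeps every row from `enrollments`; unmatched rows get NULL for `students`'s columns.
Matching on s.stu_id = e.stu_id AND s.batch = e.batch. A NULL in a compared column never satisfies the condition.
Matched pairs: 2; unmatched e rows kept: 5.
Total: 2 matched + 5 padded = 7 rows.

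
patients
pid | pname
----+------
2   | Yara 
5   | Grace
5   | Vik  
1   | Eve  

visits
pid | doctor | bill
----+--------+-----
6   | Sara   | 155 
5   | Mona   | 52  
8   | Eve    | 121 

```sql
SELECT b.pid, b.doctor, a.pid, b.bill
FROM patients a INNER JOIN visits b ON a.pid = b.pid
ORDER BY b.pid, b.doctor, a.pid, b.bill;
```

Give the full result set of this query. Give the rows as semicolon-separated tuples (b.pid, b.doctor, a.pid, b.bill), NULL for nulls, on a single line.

INNER JOIN keeps only pairs where the ON condition holds.
Matching on a.pid = b.pid.
- pid=2: no matching b row, dropped.
- pid=5: 1 matching b row(s), so 1 row(s) emitted.
- pid=5: 1 matching b row(s), so 1 row(s) emitted.
- pid=1: no matching b row, dropped.
After projecting and ordering:
b.pid | b.doctor | a.pid | b.bill
5 | Mona | 5 | 52
5 | Mona | 5 | 52

(5, Mona, 5, 52); (5, Mona, 5, 52)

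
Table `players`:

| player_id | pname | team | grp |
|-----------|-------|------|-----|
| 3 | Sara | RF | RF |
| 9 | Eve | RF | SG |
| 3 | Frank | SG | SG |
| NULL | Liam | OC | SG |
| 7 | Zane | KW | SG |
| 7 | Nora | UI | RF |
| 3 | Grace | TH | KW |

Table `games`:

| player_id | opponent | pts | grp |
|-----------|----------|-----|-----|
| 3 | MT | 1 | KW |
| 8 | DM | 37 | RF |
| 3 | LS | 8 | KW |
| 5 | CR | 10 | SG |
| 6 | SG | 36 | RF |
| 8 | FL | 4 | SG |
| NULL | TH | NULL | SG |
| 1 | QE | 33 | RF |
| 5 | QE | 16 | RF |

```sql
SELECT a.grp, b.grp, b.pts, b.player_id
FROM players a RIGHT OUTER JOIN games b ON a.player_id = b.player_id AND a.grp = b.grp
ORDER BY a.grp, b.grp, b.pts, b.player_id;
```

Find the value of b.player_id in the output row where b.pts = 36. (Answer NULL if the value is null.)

RIGHT JOIN keeps every row from `games`; unmatched rows get NULL for `players`'s columns.
Matching on a.player_id = b.player_id AND a.grp = b.grp. A NULL in a compared column never satisfies the condition.
Matched pairs: 2; unmatched b rows kept: 7.

6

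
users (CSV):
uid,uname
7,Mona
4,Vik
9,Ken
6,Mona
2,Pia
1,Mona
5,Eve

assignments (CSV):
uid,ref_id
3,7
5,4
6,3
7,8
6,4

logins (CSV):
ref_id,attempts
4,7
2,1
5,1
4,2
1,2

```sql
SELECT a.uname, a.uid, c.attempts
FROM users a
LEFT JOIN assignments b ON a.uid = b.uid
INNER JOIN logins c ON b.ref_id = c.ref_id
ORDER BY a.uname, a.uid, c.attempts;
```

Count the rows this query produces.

Evaluate left to right. First `users a LEFT JOIN assignments b` on uid: 8 row(s).
Then INNER JOIN `logins c` on ref_id: keep only rows whose b.ref_id appears in c.
Result: 4 row(s).

4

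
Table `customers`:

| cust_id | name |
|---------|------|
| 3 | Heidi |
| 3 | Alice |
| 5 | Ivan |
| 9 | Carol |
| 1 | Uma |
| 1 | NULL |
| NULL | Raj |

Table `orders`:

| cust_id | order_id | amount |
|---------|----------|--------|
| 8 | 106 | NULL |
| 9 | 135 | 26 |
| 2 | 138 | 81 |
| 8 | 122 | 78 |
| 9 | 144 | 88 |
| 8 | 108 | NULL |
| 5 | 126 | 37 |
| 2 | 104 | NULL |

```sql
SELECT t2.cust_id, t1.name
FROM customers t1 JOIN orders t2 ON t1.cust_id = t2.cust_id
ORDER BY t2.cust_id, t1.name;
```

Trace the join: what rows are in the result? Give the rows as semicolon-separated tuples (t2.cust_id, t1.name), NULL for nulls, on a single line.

(5, Ivan); (9, Carol); (9, Carol)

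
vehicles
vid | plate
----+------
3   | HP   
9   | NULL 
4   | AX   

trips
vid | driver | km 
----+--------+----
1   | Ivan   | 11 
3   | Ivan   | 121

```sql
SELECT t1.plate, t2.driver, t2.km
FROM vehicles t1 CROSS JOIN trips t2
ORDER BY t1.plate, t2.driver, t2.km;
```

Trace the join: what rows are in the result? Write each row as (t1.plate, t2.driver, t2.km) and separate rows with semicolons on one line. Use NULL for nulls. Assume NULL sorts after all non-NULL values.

(AX, Ivan, 11); (AX, Ivan, 121); (HP, Ivan, 11); (HP, Ivan, 121); (NULL, Ivan, 11); (NULL, Ivan, 121)

CROSS JOIN pairs every row of `vehicles` with every row of `trips`: 3 × 2 = 6 rows.
After projecting and ordering:
t1.plate | t2.driver | t2.km
AX | Ivan | 11
AX | Ivan | 121
HP | Ivan | 11
HP | Ivan | 121
NULL | Ivan | 11
NULL | Ivan | 121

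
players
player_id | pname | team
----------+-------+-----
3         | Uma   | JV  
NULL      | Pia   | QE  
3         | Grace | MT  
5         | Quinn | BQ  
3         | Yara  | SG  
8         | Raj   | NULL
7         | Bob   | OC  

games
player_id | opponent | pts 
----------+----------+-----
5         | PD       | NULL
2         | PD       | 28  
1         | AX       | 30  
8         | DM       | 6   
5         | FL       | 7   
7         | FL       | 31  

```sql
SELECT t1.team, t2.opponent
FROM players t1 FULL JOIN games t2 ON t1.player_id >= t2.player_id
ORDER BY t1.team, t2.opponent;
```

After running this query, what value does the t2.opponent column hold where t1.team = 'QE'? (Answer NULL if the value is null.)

NULL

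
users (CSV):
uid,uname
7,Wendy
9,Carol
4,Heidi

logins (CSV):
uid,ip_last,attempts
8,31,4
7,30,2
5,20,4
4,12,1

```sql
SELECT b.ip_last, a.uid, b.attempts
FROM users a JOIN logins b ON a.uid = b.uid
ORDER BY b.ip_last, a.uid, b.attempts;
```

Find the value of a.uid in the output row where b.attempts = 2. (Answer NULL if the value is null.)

7

INNER JOIN keeps only pairs where the ON condition holds.
Matching on a.uid = b.uid.
Matched pairs: 2.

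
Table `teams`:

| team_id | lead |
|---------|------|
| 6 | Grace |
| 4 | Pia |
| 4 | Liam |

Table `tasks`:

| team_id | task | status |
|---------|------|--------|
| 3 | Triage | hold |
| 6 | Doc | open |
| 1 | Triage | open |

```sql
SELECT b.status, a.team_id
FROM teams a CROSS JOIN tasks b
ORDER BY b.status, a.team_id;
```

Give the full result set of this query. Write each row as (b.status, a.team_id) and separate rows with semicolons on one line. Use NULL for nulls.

(hold, 4); (hold, 4); (hold, 6); (open, 4); (open, 4); (open, 4); (open, 4); (open, 6); (open, 6)

CROSS JOIN pairs every row of `teams` with every row of `tasks`: 3 × 3 = 9 rows.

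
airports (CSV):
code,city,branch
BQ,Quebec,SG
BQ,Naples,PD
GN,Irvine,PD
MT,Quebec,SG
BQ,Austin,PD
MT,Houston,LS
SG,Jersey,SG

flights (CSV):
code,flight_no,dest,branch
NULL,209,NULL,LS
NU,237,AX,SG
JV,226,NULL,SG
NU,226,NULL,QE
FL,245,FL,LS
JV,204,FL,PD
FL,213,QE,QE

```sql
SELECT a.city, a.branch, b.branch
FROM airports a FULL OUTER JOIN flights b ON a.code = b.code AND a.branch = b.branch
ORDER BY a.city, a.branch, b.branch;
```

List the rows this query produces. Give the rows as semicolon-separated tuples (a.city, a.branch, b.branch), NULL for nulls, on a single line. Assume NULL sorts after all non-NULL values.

(Austin, PD, NULL); (Houston, LS, NULL); (Irvine, PD, NULL); (Jersey, SG, NULL); (Naples, PD, NULL); (Quebec, SG, NULL); (Quebec, SG, NULL); (NULL, NULL, LS); (NULL, NULL, LS); (NULL, NULL, PD); (NULL, NULL, QE); (NULL, NULL, QE); (NULL, NULL, SG); (NULL, NULL, SG)

FULL OUTER JOIN keeps every row from both sides; unmatched rows get NULL for the other side's columns.
Matching on a.code = b.code AND a.branch = b.branch. A NULL in a compared column never satisfies the condition.
Matched pairs: 0; unmatched a rows kept: 7; unmatched b rows kept: 7.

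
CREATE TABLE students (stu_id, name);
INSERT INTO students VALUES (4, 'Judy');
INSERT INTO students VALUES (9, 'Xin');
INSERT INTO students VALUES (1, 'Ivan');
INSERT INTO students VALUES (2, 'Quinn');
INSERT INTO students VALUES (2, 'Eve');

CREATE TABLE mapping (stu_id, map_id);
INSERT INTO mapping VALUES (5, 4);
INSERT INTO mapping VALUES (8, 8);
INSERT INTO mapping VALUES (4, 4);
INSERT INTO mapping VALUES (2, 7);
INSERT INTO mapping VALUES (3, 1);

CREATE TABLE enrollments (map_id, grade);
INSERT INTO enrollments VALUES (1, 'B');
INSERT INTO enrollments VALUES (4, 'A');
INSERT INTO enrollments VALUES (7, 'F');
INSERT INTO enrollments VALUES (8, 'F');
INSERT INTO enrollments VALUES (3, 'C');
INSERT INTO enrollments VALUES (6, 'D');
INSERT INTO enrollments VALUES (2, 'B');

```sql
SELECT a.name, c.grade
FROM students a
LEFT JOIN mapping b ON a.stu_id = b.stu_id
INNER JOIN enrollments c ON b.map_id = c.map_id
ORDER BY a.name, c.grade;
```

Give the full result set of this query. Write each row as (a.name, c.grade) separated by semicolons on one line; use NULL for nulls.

(Eve, F); (Judy, A); (Quinn, F)

Evaluate left to right. First `students a LEFT JOIN mapping b` on stu_id: 5 row(s).
Then INNER JOIN `enrollments c` on map_id: keep only rows whose b.map_id appears in c.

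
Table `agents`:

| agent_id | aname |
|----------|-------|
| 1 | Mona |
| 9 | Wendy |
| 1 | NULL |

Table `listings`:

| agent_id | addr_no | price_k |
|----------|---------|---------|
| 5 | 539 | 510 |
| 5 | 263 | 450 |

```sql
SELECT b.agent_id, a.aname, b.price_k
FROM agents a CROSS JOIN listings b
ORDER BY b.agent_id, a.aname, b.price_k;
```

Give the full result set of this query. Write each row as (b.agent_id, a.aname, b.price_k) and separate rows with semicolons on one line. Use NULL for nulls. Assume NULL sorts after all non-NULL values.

(5, Mona, 450); (5, Mona, 510); (5, Wendy, 450); (5, Wendy, 510); (5, NULL, 450); (5, NULL, 510)

CROSS JOIN pairs every row of `agents` with every row of `listings`: 3 × 2 = 6 rows.
After projecting and ordering:
b.agent_id | a.aname | b.price_k
5 | Mona | 450
5 | Mona | 510
5 | Wendy | 450
5 | Wendy | 510
5 | NULL | 450
5 | NULL | 510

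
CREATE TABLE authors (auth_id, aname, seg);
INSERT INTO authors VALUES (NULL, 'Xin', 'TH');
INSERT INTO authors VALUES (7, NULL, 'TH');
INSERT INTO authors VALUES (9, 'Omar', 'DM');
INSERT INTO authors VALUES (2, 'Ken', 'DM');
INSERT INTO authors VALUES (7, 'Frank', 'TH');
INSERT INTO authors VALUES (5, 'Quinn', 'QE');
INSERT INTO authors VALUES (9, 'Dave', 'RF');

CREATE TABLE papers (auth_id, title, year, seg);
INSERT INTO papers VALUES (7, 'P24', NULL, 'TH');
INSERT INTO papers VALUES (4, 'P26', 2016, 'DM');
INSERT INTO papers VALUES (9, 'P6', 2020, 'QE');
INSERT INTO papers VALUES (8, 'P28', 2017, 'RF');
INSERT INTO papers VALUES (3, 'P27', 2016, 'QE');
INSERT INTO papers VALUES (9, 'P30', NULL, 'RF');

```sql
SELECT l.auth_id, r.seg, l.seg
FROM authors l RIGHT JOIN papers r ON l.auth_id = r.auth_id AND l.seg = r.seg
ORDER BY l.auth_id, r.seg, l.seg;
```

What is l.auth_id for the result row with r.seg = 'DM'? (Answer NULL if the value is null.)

NULL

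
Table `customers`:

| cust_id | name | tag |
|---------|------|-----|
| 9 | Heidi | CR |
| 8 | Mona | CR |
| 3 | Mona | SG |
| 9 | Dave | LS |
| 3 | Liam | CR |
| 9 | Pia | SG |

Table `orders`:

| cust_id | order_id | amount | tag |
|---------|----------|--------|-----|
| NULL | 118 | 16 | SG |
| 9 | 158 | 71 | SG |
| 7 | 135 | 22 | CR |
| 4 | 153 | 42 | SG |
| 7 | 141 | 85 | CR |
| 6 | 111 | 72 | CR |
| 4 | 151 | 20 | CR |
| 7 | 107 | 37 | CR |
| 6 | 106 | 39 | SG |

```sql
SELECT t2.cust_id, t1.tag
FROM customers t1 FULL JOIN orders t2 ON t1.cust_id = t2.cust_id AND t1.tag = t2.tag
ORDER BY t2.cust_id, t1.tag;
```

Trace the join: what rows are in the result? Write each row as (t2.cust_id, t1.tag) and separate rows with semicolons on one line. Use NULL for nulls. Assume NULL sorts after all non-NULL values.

(4, NULL); (4, NULL); (6, NULL); (6, NULL); (7, NULL); (7, NULL); (7, NULL); (9, SG); (NULL, CR); (NULL, CR); (NULL, CR); (NULL, LS); (NULL, SG); (NULL, NULL)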